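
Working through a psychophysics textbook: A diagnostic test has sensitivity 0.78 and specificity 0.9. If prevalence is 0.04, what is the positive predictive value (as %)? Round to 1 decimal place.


PPV = (sens * prev) / (sens * prev + (1-spec) * (1-prev))
Numerator = 0.78 * 0.04 = 0.0312
P(positive and no disease) = (1 - spec) * (1 - prev) = (1 - 0.9) * (1 - 0.04) = 0.096
Denominator = 0.0312 + 0.096 = 0.1272
PPV = 0.0312 / 0.1272 = 0.245283
As percentage = 24.5


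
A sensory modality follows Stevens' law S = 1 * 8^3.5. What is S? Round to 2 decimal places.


S = 1 * 8^3.5
8^3.5 = 1448.1547
S = 1 * 1448.1547
= 1448.15


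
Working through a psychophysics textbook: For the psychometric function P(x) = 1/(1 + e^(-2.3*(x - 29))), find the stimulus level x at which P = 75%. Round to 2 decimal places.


At P = 0.75: 0.75 = 1/(1 + e^(-k*(x-x0)))
Solving: e^(-k*(x-x0)) = 1/3
x = x0 + ln(3)/k
ln(3) = 1.0986
x = 29 + 1.0986/2.3
= 29 + 0.4777
= 29.48


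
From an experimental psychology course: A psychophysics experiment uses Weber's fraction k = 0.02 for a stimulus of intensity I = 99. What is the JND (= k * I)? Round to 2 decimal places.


JND = k * I
JND = 0.02 * 99
= 1.98


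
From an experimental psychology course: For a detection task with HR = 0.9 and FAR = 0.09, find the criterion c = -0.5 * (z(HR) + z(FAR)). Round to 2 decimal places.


c = -0.5 * (z(HR) + z(FAR))
z(0.9) = 1.2816
z(0.09) = -1.3408
c = -0.5 * (1.2816 + -1.3408)
= -0.5 * -0.0592
= 0.03


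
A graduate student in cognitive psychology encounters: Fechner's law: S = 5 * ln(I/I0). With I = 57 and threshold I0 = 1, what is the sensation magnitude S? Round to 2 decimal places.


S = 5 * ln(57/1)
I/I0 = 57.0
ln(57.0) = 4.0431
S = 5 * 4.0431
= 20.22


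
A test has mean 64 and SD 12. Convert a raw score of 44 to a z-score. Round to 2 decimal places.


z = (X - mu) / sigma
= (44 - 64) / 12
= -20 / 12
= -1.67


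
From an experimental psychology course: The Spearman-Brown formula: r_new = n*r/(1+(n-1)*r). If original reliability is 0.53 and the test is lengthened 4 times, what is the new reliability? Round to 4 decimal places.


r_new = n*r / (1 + (n-1)*r)
Numerator = 4 * 0.53 = 2.12
Denominator = 1 + 3 * 0.53 = 2.59
r_new = 2.12 / 2.59
= 0.8185


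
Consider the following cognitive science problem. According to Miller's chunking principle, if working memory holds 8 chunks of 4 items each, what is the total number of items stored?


Total items = chunks * items_per_chunk
= 8 * 4
= 32


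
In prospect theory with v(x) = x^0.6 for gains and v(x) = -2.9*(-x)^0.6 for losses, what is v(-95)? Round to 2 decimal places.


Since x = -95 < 0, use v(x) = -lambda*(-x)^alpha
(-x) = 95
95^0.6 = 15.3686
v(-95) = -2.9 * 15.3686
= -44.57


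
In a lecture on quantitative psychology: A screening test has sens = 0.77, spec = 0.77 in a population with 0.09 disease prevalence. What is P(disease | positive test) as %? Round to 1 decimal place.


PPV = (sens * prev) / (sens * prev + (1-spec) * (1-prev))
Numerator = 0.77 * 0.09 = 0.0693
P(positive and no disease) = (1 - spec) * (1 - prev) = (1 - 0.77) * (1 - 0.09) = 0.2093
Denominator = 0.0693 + 0.2093 = 0.2786
PPV = 0.0693 / 0.2786 = 0.248744
As percentage = 24.9


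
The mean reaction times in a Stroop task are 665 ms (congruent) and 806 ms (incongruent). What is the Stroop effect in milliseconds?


Stroop effect = RT(incongruent) - RT(congruent)
= 806 - 665
= 141 ms


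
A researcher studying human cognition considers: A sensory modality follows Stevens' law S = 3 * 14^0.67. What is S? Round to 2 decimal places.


S = 3 * 14^0.67
14^0.67 = 5.8601
S = 3 * 5.8601
= 17.58


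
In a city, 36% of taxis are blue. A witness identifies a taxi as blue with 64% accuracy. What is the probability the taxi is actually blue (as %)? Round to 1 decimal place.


P(blue | says blue) = P(says blue | blue)*P(blue) / [P(says blue | blue)*P(blue) + P(says blue | not blue)*P(not blue)]
Numerator = 0.64 * 0.36 = 0.2304
False identification = 0.36 * 0.64 = 0.2304
P = 0.2304 / (0.2304 + 0.2304)
= 0.2304 / 0.4608
As percentage = 50.0


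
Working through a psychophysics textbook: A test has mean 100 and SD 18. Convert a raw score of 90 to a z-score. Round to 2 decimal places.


z = (X - mu) / sigma
= (90 - 100) / 18
= -10 / 18
= -0.56


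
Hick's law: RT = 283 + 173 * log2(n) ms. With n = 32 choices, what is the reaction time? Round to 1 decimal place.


RT = 283 + 173 * log2(32)
log2(32) = 5.0
RT = 283 + 173 * 5.0
= 283 + 865.0
= 1148.0 ms


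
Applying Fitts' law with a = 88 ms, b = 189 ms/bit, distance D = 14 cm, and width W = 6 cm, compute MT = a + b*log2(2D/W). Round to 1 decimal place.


MT = 88 + 189 * log2(2*14/6)
2D/W = 4.666667
log2(4.666667) = 2.2224
MT = 88 + 189 * 2.2224
= 508.0 ms


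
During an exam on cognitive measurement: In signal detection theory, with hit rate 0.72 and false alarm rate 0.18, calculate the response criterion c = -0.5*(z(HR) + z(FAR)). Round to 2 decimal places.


c = -0.5 * (z(HR) + z(FAR))
z(0.72) = 0.5828
z(0.18) = -0.9154
c = -0.5 * (0.5828 + -0.9154)
= -0.5 * -0.3326
= 0.17


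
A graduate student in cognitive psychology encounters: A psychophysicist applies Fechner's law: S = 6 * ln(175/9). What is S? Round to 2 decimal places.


S = 6 * ln(175/9)
I/I0 = 19.444444
ln(19.444444) = 2.9676
S = 6 * 2.9676
= 17.81


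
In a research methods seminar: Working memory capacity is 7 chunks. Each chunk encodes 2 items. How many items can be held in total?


Total items = chunks * items_per_chunk
= 7 * 2
= 14


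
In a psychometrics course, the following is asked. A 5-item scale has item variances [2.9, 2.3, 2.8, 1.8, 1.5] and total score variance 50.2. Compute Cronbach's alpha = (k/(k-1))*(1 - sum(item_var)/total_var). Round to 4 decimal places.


alpha = (k/(k-1)) * (1 - sum(s_i^2)/s_total^2)
sum(item variances) = 11.3
k/(k-1) = 5/4 = 1.25
1 - 11.3/50.2 = 1 - 0.2251 = 0.7749
alpha = 1.25 * 0.7749
= 0.9686


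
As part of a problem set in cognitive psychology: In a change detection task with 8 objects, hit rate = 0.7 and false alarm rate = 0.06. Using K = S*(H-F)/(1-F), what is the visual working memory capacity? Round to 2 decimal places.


K = S * (H - F) / (1 - F)
H - F = 0.64
1 - F = 0.94
K = 8 * 0.64 / 0.94
= 5.45


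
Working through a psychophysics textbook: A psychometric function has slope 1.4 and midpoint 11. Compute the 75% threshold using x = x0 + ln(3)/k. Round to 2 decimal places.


At P = 0.75: 0.75 = 1/(1 + e^(-k*(x-x0)))
Solving: e^(-k*(x-x0)) = 1/3
x = x0 + ln(3)/k
ln(3) = 1.0986
x = 11 + 1.0986/1.4
= 11 + 0.7847
= 11.78


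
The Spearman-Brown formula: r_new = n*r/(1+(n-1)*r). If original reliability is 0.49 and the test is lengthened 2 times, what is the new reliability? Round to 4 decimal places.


r_new = n*r / (1 + (n-1)*r)
Numerator = 2 * 0.49 = 0.98
Denominator = 1 + 1 * 0.49 = 1.49
r_new = 0.98 / 1.49
= 0.6577


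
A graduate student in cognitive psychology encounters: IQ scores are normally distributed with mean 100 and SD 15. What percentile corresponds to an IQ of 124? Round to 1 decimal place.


z = (IQ - mean) / SD
z = (124 - 100) / 15 = 1.6
Percentile = Phi(1.6) * 100
Phi(1.6) = 0.945201
= 94.5


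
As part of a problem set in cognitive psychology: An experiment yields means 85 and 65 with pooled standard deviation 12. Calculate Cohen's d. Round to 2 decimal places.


Cohen's d = (M1 - M2) / S_pooled
= (85 - 65) / 12
= 20 / 12
= 1.67


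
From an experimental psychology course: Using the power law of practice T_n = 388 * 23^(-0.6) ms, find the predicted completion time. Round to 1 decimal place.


T_n = 388 * 23^(-0.6)
23^(-0.6) = 0.152392
T_n = 388 * 0.152392
= 59.1 ms


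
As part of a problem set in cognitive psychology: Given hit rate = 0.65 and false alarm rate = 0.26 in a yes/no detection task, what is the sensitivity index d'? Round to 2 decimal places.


d' = z(HR) - z(FAR)
z(0.65) = 0.3853
z(0.26) = -0.6433
d' = 0.3853 - -0.6433
= 1.03


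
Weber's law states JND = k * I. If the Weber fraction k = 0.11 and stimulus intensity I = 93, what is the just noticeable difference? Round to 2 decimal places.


JND = k * I
JND = 0.11 * 93
= 10.23


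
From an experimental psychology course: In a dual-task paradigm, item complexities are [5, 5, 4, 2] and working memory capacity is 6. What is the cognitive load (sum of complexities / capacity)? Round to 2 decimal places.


Total complexity = 5 + 5 + 4 + 2 = 16
Load = total / capacity = 16 / 6
= 2.67


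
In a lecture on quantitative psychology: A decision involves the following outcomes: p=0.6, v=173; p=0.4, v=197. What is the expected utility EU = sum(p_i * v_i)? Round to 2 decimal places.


EU = sum(p_i * v_i)
0.6 * 173 = 103.8
0.4 * 197 = 78.8
EU = 103.8 + 78.8
= 182.60


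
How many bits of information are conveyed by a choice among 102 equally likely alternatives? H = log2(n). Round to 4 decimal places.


H = log2(n)
H = log2(102)
= 6.6724


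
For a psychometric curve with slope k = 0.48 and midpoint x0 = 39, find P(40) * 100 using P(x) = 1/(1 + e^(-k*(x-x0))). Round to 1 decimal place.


P(x) = 1/(1 + e^(-0.48*(40 - 39)))
Exponent = -0.48 * 1 = -0.48
e^(-0.48) = 0.618783
P = 1/(1 + 0.618783) = 0.617748
Percentage = 61.8


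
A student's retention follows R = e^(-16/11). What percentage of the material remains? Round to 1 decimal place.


R = e^(-t/S)
-t/S = -16/11 = -1.454545
R = e^(-1.454545) = 0.233507
Percentage = 0.233507 * 100
= 23.4


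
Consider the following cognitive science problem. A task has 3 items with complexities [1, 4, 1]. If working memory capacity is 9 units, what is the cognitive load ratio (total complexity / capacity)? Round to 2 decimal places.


Total complexity = 1 + 4 + 1 = 6
Load = total / capacity = 6 / 9
= 0.67


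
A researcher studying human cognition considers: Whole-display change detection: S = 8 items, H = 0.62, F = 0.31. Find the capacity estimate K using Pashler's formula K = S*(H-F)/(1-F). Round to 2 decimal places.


K = S * (H - F) / (1 - F)
H - F = 0.31
1 - F = 0.69
K = 8 * 0.31 / 0.69
= 3.59


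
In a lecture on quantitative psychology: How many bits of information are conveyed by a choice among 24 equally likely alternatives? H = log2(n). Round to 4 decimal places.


H = log2(n)
H = log2(24)
= 4.5850


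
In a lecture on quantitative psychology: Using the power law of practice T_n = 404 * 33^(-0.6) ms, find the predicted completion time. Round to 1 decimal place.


T_n = 404 * 33^(-0.6)
33^(-0.6) = 0.122713
T_n = 404 * 0.122713
= 49.6 ms


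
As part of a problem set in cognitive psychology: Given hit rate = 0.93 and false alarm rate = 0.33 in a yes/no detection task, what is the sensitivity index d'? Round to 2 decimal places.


d' = z(HR) - z(FAR)
z(0.93) = 1.4758
z(0.33) = -0.4399
d' = 1.4758 - -0.4399
= 1.92


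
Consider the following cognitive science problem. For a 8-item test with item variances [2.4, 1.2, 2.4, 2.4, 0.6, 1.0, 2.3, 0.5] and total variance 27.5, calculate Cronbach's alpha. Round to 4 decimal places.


alpha = (k/(k-1)) * (1 - sum(s_i^2)/s_total^2)
sum(item variances) = 12.8
k/(k-1) = 8/7 = 1.142857
1 - 12.8/27.5 = 1 - 0.465455 = 0.534545
alpha = 1.142857 * 0.534545
= 0.6109


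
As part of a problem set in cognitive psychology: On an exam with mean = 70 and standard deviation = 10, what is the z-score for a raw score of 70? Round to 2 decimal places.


z = (X - mu) / sigma
= (70 - 70) / 10
= 0 / 10
= 0.00


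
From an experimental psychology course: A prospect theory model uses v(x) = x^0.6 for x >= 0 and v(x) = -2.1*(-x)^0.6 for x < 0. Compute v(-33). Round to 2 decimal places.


Since x = -33 < 0, use v(x) = -lambda*(-x)^alpha
(-x) = 33
33^0.6 = 8.1491
v(-33) = -2.1 * 8.1491
= -17.11


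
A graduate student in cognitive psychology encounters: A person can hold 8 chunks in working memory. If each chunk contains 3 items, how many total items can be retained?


Total items = chunks * items_per_chunk
= 8 * 3
= 24


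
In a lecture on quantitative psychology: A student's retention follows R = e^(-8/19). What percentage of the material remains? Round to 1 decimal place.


R = e^(-t/S)
-t/S = -8/19 = -0.421053
R = e^(-0.421053) = 0.656355
Percentage = 0.656355 * 100
= 65.6


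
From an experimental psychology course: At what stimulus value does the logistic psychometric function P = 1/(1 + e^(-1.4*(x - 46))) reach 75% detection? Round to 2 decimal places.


At P = 0.75: 0.75 = 1/(1 + e^(-k*(x-x0)))
Solving: e^(-k*(x-x0)) = 1/3
x = x0 + ln(3)/k
ln(3) = 1.0986
x = 46 + 1.0986/1.4
= 46 + 0.7847
= 46.78


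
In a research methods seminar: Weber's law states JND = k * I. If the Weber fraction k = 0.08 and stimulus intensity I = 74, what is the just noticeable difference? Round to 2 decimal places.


JND = k * I
JND = 0.08 * 74
= 5.92


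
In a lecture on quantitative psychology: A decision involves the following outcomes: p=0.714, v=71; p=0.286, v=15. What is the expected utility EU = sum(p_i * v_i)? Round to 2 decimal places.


EU = sum(p_i * v_i)
0.714 * 71 = 50.694
0.286 * 15 = 4.29
EU = 50.694 + 4.29
= 54.98


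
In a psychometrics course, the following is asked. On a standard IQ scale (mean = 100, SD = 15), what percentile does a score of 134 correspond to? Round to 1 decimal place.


z = (IQ - mean) / SD
z = (134 - 100) / 15 = 2.2667
Percentile = Phi(2.2667) * 100
Phi(2.2667) = 0.988296
= 98.8


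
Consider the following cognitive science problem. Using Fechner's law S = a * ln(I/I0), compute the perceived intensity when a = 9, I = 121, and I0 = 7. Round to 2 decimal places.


S = 9 * ln(121/7)
I/I0 = 17.285714
ln(17.285714) = 2.8499
S = 9 * 2.8499
= 25.65


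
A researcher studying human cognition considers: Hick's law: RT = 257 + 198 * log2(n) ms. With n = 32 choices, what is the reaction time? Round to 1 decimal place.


RT = 257 + 198 * log2(32)
log2(32) = 5.0
RT = 257 + 198 * 5.0
= 257 + 990.0
= 1247.0 ms


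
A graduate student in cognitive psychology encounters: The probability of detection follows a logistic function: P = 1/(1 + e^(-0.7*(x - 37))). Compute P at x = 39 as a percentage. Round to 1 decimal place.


P(x) = 1/(1 + e^(-0.7*(39 - 37)))
Exponent = -0.7 * 2 = -1.4
e^(-1.4) = 0.246597
P = 1/(1 + 0.246597) = 0.802184
Percentage = 80.2


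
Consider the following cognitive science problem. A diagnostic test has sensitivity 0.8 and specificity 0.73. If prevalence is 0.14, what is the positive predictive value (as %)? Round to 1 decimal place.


PPV = (sens * prev) / (sens * prev + (1-spec) * (1-prev))
Numerator = 0.8 * 0.14 = 0.112
P(positive and no disease) = (1 - spec) * (1 - prev) = (1 - 0.73) * (1 - 0.14) = 0.2322
Denominator = 0.112 + 0.2322 = 0.3442
PPV = 0.112 / 0.3442 = 0.325392
As percentage = 32.5


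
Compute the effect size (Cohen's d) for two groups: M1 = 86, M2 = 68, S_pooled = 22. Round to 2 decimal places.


Cohen's d = (M1 - M2) / S_pooled
= (86 - 68) / 22
= 18 / 22
= 0.82


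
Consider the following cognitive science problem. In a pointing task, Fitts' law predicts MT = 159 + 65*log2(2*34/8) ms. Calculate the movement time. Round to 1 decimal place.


MT = 159 + 65 * log2(2*34/8)
2D/W = 8.5
log2(8.5) = 3.0875
MT = 159 + 65 * 3.0875
= 359.7 ms


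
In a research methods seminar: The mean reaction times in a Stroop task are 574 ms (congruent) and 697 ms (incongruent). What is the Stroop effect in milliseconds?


Stroop effect = RT(incongruent) - RT(congruent)
= 697 - 574
= 123 ms


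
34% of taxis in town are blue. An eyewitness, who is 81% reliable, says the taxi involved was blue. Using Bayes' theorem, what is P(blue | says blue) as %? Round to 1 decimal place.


P(blue | says blue) = P(says blue | blue)*P(blue) / [P(says blue | blue)*P(blue) + P(says blue | not blue)*P(not blue)]
Numerator = 0.81 * 0.34 = 0.2754
False identification = 0.19 * 0.66 = 0.1254
P = 0.2754 / (0.2754 + 0.1254)
= 0.2754 / 0.4008
As percentage = 68.7


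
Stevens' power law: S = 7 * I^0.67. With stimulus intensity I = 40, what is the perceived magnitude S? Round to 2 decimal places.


S = 7 * 40^0.67
40^0.67 = 11.8408
S = 7 * 11.8408
= 82.89


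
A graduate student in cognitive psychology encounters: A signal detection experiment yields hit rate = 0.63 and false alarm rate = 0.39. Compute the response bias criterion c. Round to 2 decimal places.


c = -0.5 * (z(HR) + z(FAR))
z(0.63) = 0.3319
z(0.39) = -0.2793
c = -0.5 * (0.3319 + -0.2793)
= -0.5 * 0.0526
= -0.03


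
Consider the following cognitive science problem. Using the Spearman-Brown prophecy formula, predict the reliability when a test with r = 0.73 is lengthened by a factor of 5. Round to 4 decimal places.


r_new = n*r / (1 + (n-1)*r)
Numerator = 5 * 0.73 = 3.65
Denominator = 1 + 4 * 0.73 = 3.92
r_new = 3.65 / 3.92
= 0.9311


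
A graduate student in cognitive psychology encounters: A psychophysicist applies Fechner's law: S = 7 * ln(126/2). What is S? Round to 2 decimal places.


S = 7 * ln(126/2)
I/I0 = 63.0
ln(63.0) = 4.1431
S = 7 * 4.1431
= 29.00


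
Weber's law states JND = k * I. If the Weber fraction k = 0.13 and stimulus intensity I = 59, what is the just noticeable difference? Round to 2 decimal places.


JND = k * I
JND = 0.13 * 59
= 7.67


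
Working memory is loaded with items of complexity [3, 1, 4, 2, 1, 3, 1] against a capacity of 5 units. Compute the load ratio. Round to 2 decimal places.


Total complexity = 3 + 1 + 4 + 2 + 1 + 3 + 1 = 15
Load = total / capacity = 15 / 5
= 3.00


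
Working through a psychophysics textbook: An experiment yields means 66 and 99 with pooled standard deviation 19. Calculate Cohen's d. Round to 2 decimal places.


Cohen's d = (M1 - M2) / S_pooled
= (66 - 99) / 19
= -33 / 19
= -1.74


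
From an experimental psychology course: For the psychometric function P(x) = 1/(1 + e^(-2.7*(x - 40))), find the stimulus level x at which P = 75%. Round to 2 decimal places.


At P = 0.75: 0.75 = 1/(1 + e^(-k*(x-x0)))
Solving: e^(-k*(x-x0)) = 1/3
x = x0 + ln(3)/k
ln(3) = 1.0986
x = 40 + 1.0986/2.7
= 40 + 0.4069
= 40.41


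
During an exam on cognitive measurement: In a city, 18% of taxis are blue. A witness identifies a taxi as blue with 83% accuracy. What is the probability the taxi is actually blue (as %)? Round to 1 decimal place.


P(blue | says blue) = P(says blue | blue)*P(blue) / [P(says blue | blue)*P(blue) + P(says blue | not blue)*P(not blue)]
Numerator = 0.83 * 0.18 = 0.1494
False identification = 0.17 * 0.82 = 0.1394
P = 0.1494 / (0.1494 + 0.1394)
= 0.1494 / 0.2888
As percentage = 51.7


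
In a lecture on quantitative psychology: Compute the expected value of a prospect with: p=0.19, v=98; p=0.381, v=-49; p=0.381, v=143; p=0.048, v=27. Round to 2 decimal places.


EU = sum(p_i * v_i)
0.19 * 98 = 18.62
0.381 * -49 = -18.669
0.381 * 143 = 54.483
0.048 * 27 = 1.296
EU = 18.62 + -18.669 + 54.483 + 1.296
= 55.73


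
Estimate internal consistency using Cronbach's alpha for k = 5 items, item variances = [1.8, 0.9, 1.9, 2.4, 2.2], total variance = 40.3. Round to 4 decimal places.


alpha = (k/(k-1)) * (1 - sum(s_i^2)/s_total^2)
sum(item variances) = 9.2
k/(k-1) = 5/4 = 1.25
1 - 9.2/40.3 = 1 - 0.228288 = 0.771712
alpha = 1.25 * 0.771712
= 0.9646


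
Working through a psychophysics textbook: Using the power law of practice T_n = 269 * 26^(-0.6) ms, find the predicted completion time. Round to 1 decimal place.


T_n = 269 * 26^(-0.6)
26^(-0.6) = 0.141585
T_n = 269 * 0.141585
= 38.1 ms


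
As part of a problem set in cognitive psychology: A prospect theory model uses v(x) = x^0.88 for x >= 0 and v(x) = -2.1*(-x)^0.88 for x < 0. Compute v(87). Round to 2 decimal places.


Since x = 87 >= 0, use v(x) = x^0.88
87^0.88 = 50.9069
v(87) = 50.91


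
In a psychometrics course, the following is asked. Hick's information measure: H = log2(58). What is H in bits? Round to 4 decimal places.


H = log2(n)
H = log2(58)
= 5.8580


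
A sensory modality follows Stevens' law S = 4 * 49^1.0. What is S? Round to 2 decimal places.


S = 4 * 49^1.0
49^1.0 = 49.0
S = 4 * 49.0
= 196.00


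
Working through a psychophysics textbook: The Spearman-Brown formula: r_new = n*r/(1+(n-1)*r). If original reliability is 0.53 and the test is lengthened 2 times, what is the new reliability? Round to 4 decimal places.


r_new = n*r / (1 + (n-1)*r)
Numerator = 2 * 0.53 = 1.06
Denominator = 1 + 1 * 0.53 = 1.53
r_new = 1.06 / 1.53
= 0.6928


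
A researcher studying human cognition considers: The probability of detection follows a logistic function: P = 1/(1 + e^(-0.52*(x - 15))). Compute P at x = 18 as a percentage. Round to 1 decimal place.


P(x) = 1/(1 + e^(-0.52*(18 - 15)))
Exponent = -0.52 * 3 = -1.56
e^(-1.56) = 0.210136
P = 1/(1 + 0.210136) = 0.826353
Percentage = 82.6


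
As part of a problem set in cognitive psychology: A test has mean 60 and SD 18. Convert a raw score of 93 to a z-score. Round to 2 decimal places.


z = (X - mu) / sigma
= (93 - 60) / 18
= 33 / 18
= 1.83


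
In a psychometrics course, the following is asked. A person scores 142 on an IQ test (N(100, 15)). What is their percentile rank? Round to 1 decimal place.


z = (IQ - mean) / SD
z = (142 - 100) / 15 = 2.8
Percentile = Phi(2.8) * 100
Phi(2.8) = 0.997445
= 99.7


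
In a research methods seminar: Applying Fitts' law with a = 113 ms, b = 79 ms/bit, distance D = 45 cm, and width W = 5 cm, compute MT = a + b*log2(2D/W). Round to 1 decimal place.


MT = 113 + 79 * log2(2*45/5)
2D/W = 18.0
log2(18.0) = 4.1699
MT = 113 + 79 * 4.1699
= 442.4 ms


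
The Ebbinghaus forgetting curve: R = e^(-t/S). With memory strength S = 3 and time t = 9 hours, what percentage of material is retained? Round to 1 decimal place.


R = e^(-t/S)
-t/S = -9/3 = -3.0
R = e^(-3.0) = 0.049787
Percentage = 0.049787 * 100
= 5.0


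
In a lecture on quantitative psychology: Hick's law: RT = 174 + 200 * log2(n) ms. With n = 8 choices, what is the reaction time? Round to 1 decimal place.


RT = 174 + 200 * log2(8)
log2(8) = 3.0
RT = 174 + 200 * 3.0
= 174 + 600.0
= 774.0 ms


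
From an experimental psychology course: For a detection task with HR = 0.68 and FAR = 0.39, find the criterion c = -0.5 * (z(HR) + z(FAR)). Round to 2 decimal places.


c = -0.5 * (z(HR) + z(FAR))
z(0.68) = 0.4677
z(0.39) = -0.2793
c = -0.5 * (0.4677 + -0.2793)
= -0.5 * 0.1884
= -0.09


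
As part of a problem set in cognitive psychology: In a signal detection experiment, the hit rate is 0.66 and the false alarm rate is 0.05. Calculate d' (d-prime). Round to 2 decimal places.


d' = z(HR) - z(FAR)
z(0.66) = 0.4125
z(0.05) = -1.6449
d' = 0.4125 - -1.6449
= 2.06


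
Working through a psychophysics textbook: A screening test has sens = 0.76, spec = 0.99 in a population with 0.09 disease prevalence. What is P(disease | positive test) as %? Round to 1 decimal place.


PPV = (sens * prev) / (sens * prev + (1-spec) * (1-prev))
Numerator = 0.76 * 0.09 = 0.0684
P(positive and no disease) = (1 - spec) * (1 - prev) = (1 - 0.99) * (1 - 0.09) = 0.0091
Denominator = 0.0684 + 0.0091 = 0.0775
PPV = 0.0684 / 0.0775 = 0.882581
As percentage = 88.3


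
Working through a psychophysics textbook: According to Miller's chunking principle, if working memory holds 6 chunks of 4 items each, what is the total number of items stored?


Total items = chunks * items_per_chunk
= 6 * 4
= 24


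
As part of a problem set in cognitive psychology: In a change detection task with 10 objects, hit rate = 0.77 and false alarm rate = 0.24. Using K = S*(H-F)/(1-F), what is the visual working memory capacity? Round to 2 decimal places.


K = S * (H - F) / (1 - F)
H - F = 0.53
1 - F = 0.76
K = 10 * 0.53 / 0.76
= 6.97


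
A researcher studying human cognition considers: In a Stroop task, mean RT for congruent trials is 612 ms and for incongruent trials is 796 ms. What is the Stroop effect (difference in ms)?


Stroop effect = RT(incongruent) - RT(congruent)
= 796 - 612
= 184 ms


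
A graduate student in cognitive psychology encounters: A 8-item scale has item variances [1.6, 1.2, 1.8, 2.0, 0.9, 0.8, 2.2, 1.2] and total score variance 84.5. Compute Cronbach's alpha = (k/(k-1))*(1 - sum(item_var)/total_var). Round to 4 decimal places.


alpha = (k/(k-1)) * (1 - sum(s_i^2)/s_total^2)
sum(item variances) = 11.7
k/(k-1) = 8/7 = 1.142857
1 - 11.7/84.5 = 1 - 0.138462 = 0.861538
alpha = 1.142857 * 0.861538
= 0.9846


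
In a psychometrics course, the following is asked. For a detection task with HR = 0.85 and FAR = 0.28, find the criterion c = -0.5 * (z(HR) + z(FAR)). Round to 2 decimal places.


c = -0.5 * (z(HR) + z(FAR))
z(0.85) = 1.0364
z(0.28) = -0.5828
c = -0.5 * (1.0364 + -0.5828)
= -0.5 * 0.4536
= -0.23


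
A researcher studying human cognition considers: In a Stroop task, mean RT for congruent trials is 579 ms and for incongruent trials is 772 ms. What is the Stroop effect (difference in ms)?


Stroop effect = RT(incongruent) - RT(congruent)
= 772 - 579
= 193 ms


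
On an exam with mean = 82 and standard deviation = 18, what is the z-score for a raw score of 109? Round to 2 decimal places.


z = (X - mu) / sigma
= (109 - 82) / 18
= 27 / 18
= 1.50


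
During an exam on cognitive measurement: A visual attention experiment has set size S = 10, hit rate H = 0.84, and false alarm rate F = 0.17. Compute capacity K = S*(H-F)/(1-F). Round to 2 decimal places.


K = S * (H - F) / (1 - F)
H - F = 0.67
1 - F = 0.83
K = 10 * 0.67 / 0.83
= 8.07


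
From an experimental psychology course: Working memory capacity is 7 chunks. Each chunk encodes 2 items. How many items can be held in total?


Total items = chunks * items_per_chunk
= 7 * 2
= 14


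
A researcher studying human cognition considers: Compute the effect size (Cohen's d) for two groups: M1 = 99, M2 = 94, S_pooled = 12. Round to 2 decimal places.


Cohen's d = (M1 - M2) / S_pooled
= (99 - 94) / 12
= 5 / 12
= 0.42


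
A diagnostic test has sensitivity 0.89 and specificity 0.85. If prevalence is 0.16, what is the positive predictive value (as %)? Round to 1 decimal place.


PPV = (sens * prev) / (sens * prev + (1-spec) * (1-prev))
Numerator = 0.89 * 0.16 = 0.1424
P(positive and no disease) = (1 - spec) * (1 - prev) = (1 - 0.85) * (1 - 0.16) = 0.126
Denominator = 0.1424 + 0.126 = 0.2684
PPV = 0.1424 / 0.2684 = 0.530551
As percentage = 53.1


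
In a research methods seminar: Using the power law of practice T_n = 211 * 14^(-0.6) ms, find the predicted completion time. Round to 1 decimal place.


T_n = 211 * 14^(-0.6)
14^(-0.6) = 0.205269
T_n = 211 * 0.205269
= 43.3 ms


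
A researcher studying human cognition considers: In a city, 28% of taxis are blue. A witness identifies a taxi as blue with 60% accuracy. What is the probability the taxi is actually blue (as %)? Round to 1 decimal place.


P(blue | says blue) = P(says blue | blue)*P(blue) / [P(says blue | blue)*P(blue) + P(says blue | not blue)*P(not blue)]
Numerator = 0.6 * 0.28 = 0.168
False identification = 0.4 * 0.72 = 0.288
P = 0.168 / (0.168 + 0.288)
= 0.168 / 0.456
As percentage = 36.8


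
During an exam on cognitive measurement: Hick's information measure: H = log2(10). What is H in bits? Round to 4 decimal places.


H = log2(n)
H = log2(10)
= 3.3219


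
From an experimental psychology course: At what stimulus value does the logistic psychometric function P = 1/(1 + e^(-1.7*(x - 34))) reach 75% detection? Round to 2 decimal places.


At P = 0.75: 0.75 = 1/(1 + e^(-k*(x-x0)))
Solving: e^(-k*(x-x0)) = 1/3
x = x0 + ln(3)/k
ln(3) = 1.0986
x = 34 + 1.0986/1.7
= 34 + 0.6462
= 34.65


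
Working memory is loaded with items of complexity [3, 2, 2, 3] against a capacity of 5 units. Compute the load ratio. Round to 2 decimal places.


Total complexity = 3 + 2 + 2 + 3 = 10
Load = total / capacity = 10 / 5
= 2.00


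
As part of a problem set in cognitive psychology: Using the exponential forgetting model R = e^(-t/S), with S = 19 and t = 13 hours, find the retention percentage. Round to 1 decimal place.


R = e^(-t/S)
-t/S = -13/19 = -0.684211
R = e^(-0.684211) = 0.504488
Percentage = 0.504488 * 100
= 50.4


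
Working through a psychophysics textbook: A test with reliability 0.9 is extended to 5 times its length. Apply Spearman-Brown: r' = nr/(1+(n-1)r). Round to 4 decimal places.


r_new = n*r / (1 + (n-1)*r)
Numerator = 5 * 0.9 = 4.5
Denominator = 1 + 4 * 0.9 = 4.6
r_new = 4.5 / 4.6
= 0.9783


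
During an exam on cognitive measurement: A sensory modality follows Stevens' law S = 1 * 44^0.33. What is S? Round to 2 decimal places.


S = 1 * 44^0.33
44^0.33 = 3.4861
S = 1 * 3.4861
= 3.49


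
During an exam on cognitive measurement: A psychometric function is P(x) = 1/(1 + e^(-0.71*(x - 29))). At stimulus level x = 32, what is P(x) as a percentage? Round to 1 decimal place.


P(x) = 1/(1 + e^(-0.71*(32 - 29)))
Exponent = -0.71 * 3 = -2.13
e^(-2.13) = 0.118837
P = 1/(1 + 0.118837) = 0.893785
Percentage = 89.4


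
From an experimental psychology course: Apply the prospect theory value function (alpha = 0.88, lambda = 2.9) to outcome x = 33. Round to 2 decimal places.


Since x = 33 >= 0, use v(x) = x^0.88
33^0.88 = 21.6916
v(33) = 21.69


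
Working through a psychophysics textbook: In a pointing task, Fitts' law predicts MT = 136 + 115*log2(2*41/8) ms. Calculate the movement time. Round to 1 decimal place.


MT = 136 + 115 * log2(2*41/8)
2D/W = 10.25
log2(10.25) = 3.3576
MT = 136 + 115 * 3.3576
= 522.1 ms


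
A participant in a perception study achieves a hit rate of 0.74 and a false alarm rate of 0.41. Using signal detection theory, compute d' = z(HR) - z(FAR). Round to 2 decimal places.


d' = z(HR) - z(FAR)
z(0.74) = 0.6433
z(0.41) = -0.2275
d' = 0.6433 - -0.2275
= 0.87


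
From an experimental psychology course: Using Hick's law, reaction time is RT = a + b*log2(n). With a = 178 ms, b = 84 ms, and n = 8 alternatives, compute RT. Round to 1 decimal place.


RT = 178 + 84 * log2(8)
log2(8) = 3.0
RT = 178 + 84 * 3.0
= 178 + 252.0
= 430.0 ms


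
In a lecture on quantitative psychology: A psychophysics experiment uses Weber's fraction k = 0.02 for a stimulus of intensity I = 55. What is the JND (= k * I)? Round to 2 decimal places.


JND = k * I
JND = 0.02 * 55
= 1.10


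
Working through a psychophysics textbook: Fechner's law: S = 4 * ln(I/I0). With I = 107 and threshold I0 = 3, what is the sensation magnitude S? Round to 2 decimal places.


S = 4 * ln(107/3)
I/I0 = 35.666667
ln(35.666667) = 3.5742
S = 4 * 3.5742
= 14.30


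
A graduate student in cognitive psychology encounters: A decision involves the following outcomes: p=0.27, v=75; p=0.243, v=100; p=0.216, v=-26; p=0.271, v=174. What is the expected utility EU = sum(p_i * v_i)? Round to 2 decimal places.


EU = sum(p_i * v_i)
0.27 * 75 = 20.25
0.243 * 100 = 24.3
0.216 * -26 = -5.616
0.271 * 174 = 47.154
EU = 20.25 + 24.3 + -5.616 + 47.154
= 86.09


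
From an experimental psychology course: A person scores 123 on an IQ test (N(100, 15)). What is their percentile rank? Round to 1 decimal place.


z = (IQ - mean) / SD
z = (123 - 100) / 15 = 1.5333
Percentile = Phi(1.5333) * 100
Phi(1.5333) = 0.937399
= 93.7


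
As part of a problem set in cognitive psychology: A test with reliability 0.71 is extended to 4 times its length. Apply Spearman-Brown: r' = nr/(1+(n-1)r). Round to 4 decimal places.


r_new = n*r / (1 + (n-1)*r)
Numerator = 4 * 0.71 = 2.84
Denominator = 1 + 3 * 0.71 = 3.13
r_new = 2.84 / 3.13
= 0.9073


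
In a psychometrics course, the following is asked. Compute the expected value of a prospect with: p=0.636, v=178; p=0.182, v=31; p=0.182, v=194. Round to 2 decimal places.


EU = sum(p_i * v_i)
0.636 * 178 = 113.208
0.182 * 31 = 5.642
0.182 * 194 = 35.308
EU = 113.208 + 5.642 + 35.308
= 154.16


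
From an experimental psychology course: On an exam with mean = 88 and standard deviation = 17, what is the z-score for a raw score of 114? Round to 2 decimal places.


z = (X - mu) / sigma
= (114 - 88) / 17
= 26 / 17
= 1.53


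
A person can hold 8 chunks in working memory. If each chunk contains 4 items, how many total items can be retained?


Total items = chunks * items_per_chunk
= 8 * 4
= 32


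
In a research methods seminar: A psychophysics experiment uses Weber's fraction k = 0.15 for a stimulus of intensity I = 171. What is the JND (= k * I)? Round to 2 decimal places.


JND = k * I
JND = 0.15 * 171
= 25.65


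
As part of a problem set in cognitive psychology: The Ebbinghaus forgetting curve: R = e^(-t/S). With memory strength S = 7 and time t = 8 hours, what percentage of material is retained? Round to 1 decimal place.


R = e^(-t/S)
-t/S = -8/7 = -1.142857
R = e^(-1.142857) = 0.318907
Percentage = 0.318907 * 100
= 31.9


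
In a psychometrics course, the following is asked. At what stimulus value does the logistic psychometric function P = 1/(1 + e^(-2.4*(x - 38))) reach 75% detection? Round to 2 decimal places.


At P = 0.75: 0.75 = 1/(1 + e^(-k*(x-x0)))
Solving: e^(-k*(x-x0)) = 1/3
x = x0 + ln(3)/k
ln(3) = 1.0986
x = 38 + 1.0986/2.4
= 38 + 0.4578
= 38.46


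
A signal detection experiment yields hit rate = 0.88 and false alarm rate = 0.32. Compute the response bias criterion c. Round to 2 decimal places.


c = -0.5 * (z(HR) + z(FAR))
z(0.88) = 1.175
z(0.32) = -0.4677
c = -0.5 * (1.175 + -0.4677)
= -0.5 * 0.7073
= -0.35


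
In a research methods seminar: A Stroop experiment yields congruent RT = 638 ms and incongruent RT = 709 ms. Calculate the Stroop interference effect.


Stroop effect = RT(incongruent) - RT(congruent)
= 709 - 638
= 71 ms


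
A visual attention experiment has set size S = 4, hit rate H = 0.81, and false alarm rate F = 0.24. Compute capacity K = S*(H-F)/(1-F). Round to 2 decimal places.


K = S * (H - F) / (1 - F)
H - F = 0.57
1 - F = 0.76
K = 4 * 0.57 / 0.76
= 3.00


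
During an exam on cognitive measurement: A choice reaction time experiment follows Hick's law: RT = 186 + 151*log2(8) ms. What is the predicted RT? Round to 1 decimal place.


RT = 186 + 151 * log2(8)
log2(8) = 3.0
RT = 186 + 151 * 3.0
= 186 + 453.0
= 639.0 ms


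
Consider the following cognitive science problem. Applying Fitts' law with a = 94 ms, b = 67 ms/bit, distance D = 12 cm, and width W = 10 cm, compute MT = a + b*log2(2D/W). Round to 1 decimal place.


MT = 94 + 67 * log2(2*12/10)
2D/W = 2.4
log2(2.4) = 1.263
MT = 94 + 67 * 1.263
= 178.6 ms


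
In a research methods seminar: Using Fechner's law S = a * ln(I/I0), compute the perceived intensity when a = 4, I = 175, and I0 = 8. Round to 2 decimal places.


S = 4 * ln(175/8)
I/I0 = 21.875
ln(21.875) = 3.0853
S = 4 * 3.0853
= 12.34


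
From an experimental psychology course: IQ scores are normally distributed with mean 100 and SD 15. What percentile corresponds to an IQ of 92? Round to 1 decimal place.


z = (IQ - mean) / SD
z = (92 - 100) / 15 = -0.5333
Percentile = Phi(-0.5333) * 100
Phi(-0.5333) = 0.296913
= 29.7


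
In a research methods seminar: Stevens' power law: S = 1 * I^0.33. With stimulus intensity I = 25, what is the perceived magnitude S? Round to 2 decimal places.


S = 1 * 25^0.33
25^0.33 = 2.8928
S = 1 * 2.8928
= 2.89


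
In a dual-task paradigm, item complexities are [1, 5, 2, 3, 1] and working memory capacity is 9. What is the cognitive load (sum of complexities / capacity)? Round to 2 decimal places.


Total complexity = 1 + 5 + 2 + 3 + 1 = 12
Load = total / capacity = 12 / 9
= 1.33


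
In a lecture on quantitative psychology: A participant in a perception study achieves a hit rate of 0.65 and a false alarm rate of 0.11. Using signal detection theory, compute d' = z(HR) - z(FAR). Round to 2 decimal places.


d' = z(HR) - z(FAR)
z(0.65) = 0.3853
z(0.11) = -1.2265
d' = 0.3853 - -1.2265
= 1.61


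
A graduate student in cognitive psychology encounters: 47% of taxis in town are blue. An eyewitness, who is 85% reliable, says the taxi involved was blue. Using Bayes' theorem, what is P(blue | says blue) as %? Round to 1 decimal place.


P(blue | says blue) = P(says blue | blue)*P(blue) / [P(says blue | blue)*P(blue) + P(says blue | not blue)*P(not blue)]
Numerator = 0.85 * 0.47 = 0.3995
False identification = 0.15 * 0.53 = 0.0795
P = 0.3995 / (0.3995 + 0.0795)
= 0.3995 / 0.479
As percentage = 83.4


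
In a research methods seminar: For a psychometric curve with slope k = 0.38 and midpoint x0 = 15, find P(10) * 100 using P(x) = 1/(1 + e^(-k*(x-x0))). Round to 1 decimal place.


P(x) = 1/(1 + e^(-0.38*(10 - 15)))
Exponent = -0.38 * -5 = 1.9
e^(1.9) = 6.685894
P = 1/(1 + 6.685894) = 0.130108
Percentage = 13.0


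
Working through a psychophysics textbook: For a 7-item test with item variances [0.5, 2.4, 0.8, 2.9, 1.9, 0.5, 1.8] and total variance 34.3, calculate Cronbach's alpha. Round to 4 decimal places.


alpha = (k/(k-1)) * (1 - sum(s_i^2)/s_total^2)
sum(item variances) = 10.8
k/(k-1) = 7/6 = 1.166667
1 - 10.8/34.3 = 1 - 0.314869 = 0.685131
alpha = 1.166667 * 0.685131
= 0.7993


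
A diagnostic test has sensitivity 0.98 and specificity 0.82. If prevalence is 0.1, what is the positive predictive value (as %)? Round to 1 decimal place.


PPV = (sens * prev) / (sens * prev + (1-spec) * (1-prev))
Numerator = 0.98 * 0.1 = 0.098
P(positive and no disease) = (1 - spec) * (1 - prev) = (1 - 0.82) * (1 - 0.1) = 0.162
Denominator = 0.098 + 0.162 = 0.26
PPV = 0.098 / 0.26 = 0.376923
As percentage = 37.7


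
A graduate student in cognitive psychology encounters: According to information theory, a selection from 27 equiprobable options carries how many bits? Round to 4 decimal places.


H = log2(n)
H = log2(27)
= 4.7549


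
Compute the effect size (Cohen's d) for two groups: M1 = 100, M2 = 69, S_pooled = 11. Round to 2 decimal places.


Cohen's d = (M1 - M2) / S_pooled
= (100 - 69) / 11
= 31 / 11
= 2.82


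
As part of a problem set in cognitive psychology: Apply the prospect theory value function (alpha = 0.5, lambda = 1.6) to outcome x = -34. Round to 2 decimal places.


Since x = -34 < 0, use v(x) = -lambda*(-x)^alpha
(-x) = 34
34^0.5 = 5.831
v(-34) = -1.6 * 5.831
= -9.33


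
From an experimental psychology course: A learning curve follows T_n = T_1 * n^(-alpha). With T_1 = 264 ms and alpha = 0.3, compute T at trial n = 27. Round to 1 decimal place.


T_n = 264 * 27^(-0.3)
27^(-0.3) = 0.372041
T_n = 264 * 0.372041
= 98.2 ms


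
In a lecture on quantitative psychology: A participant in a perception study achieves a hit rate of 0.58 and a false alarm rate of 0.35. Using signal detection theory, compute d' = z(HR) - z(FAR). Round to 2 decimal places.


d' = z(HR) - z(FAR)
z(0.58) = 0.2019
z(0.35) = -0.3853
d' = 0.2019 - -0.3853
= 0.59


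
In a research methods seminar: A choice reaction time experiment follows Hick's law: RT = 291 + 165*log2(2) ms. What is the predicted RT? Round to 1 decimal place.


RT = 291 + 165 * log2(2)
log2(2) = 1.0
RT = 291 + 165 * 1.0
= 291 + 165.0
= 456.0 ms


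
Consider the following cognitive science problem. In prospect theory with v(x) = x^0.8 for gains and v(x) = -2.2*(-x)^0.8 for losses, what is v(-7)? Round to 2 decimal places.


Since x = -7 < 0, use v(x) = -lambda*(-x)^alpha
(-x) = 7
7^0.8 = 4.7433
v(-7) = -2.2 * 4.7433
= -10.44


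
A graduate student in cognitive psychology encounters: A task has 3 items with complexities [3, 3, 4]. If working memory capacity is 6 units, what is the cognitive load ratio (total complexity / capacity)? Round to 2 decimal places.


Total complexity = 3 + 3 + 4 = 10
Load = total / capacity = 10 / 6
= 1.67


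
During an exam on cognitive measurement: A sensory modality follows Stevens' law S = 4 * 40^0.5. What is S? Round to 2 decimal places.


S = 4 * 40^0.5
40^0.5 = 6.3246
S = 4 * 6.3246
= 25.30
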